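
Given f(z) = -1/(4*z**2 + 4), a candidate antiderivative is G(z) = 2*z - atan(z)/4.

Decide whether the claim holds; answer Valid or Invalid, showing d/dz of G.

Invalid: d/dz[G] - f = 2, which is not 0.

d/dz[G] = (8*z**2 + 7)/(4*z**2 + 4)
d/dz[G] - f(z) = 2 != 0.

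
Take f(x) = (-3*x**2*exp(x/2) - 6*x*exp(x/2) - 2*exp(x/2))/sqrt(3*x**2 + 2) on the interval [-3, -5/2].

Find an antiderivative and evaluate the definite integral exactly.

Antiderivative: F(x) = -2*sqrt(3*x**2 + 2)*exp(x/2); value = -sqrt(83)*exp(-5/4) + 2*sqrt(29)*exp(-3/2)

f has the shape u'v + uv' for u = -2*sqrt(3*x**2 + 2) and v = exp(x/2) — it is the derivative of the product u*v.
F(x) = -2*sqrt(3*x**2 + 2)*exp(x/2) is an antiderivative of f.
Check: d/dx[-2*sqrt(3*x**2 + 2)*exp(x/2)] = (-3*x**2*exp(x/2) - 6*x*exp(x/2) - 2*exp(x/2))/sqrt(3*x**2 + 2) = f(x).
F(-5/2) = -sqrt(83)*exp(-5/4); F(-3) = -2*sqrt(29)*exp(-3/2).
Integral = F(-5/2) - F(-3) = -sqrt(83)*exp(-5/4) + 2*sqrt(29)*exp(-3/2).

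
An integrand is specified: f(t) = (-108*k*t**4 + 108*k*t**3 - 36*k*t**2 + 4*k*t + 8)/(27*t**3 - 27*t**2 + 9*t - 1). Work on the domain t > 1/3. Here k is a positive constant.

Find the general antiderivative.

A candidate is checked by its d/dt: the result must match f(t).
Check: d/dt[-2*k*t**2 - 4/(3*(3*t - 1)**2)] = (-108*k*t**4 + 108*k*t**3 - 36*k*t**2 + 4*k*t + 8)/(27*t**3 - 27*t**2 + 9*t - 1) = f(t).

F(t) = -2*k*t**2 - 4/(3*(3*t - 1)**2) + C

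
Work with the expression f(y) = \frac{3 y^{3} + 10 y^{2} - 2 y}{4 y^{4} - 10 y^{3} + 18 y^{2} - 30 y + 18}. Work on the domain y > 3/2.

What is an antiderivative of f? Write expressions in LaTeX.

Factor the denominator (2 \left(y - 1\right) \left(2 y - 3\right) \left(y^{2} + 3\right)) and decompose: f = - \frac{39 y - 85}{56 \left(y^{2} + 3\right)} + \frac{79}{14 \left(2 y - 3\right)} - \frac{11}{8 \left(y - 1\right)}; each piece integrates to a log, atan, or power term.
Check: d/dy[\frac{948 \log{\left(y - \frac{3}{2} \right)} - 462 \log{\left(y - 1 \right)} - 117 \log{\left(y^{2} + 3 \right)} + 170 \sqrt{3} \operatorname{atan}{\left(\frac{\sqrt{3} y}{3} \right)}}{336}] = \frac{3 y^{3} + 10 y^{2} - 2 y}{4 y^{4} - 10 y^{3} + 18 y^{2} - 30 y + 18} = f(y).

An antiderivative is F(y) = \frac{948 \log{\left(y - \frac{3}{2} \right)} - 462 \log{\left(y - 1 \right)} - 117 \log{\left(y^{2} + 3 \right)} + 170 \sqrt{3} \operatorname{atan}{\left(\frac{\sqrt{3} y}{3} \right)}}{336}.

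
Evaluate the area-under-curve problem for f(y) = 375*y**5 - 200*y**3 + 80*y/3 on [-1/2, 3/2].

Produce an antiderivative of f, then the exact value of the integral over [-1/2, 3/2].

f matches the chain-rule pattern g'(h)*h' with inner function h(y) = 5*y**2 - 4/3; substituting u = h(y) collapses the integral.
F(y) = (15*y**2 - 4)**3/54 is an antiderivative of f.
Check: d/dy[(15*y**2 - 4)**3/54] = 375*y**5 - 200*y**3 + 80*y/3 = f(y).
F(3/2) = 1685159/3456; F(-1/2) = -1/3456.
Integral = F(3/2) - F(-1/2) = 23405/48.

Antiderivative: F(y) = (15*y**2 - 4)**3/54; value = 23405/48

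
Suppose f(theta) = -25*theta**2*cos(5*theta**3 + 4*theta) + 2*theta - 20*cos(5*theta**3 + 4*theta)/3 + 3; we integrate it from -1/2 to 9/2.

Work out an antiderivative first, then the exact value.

The integrand splits into summands that can be handled one at a time.
F(theta) = theta**2 + 3*theta - 5*sin(5*theta**3 + 4*theta)/3 is an antiderivative of f.
Check: d/dtheta[theta**2 + 3*theta - 5*sin(5*theta**3 + 4*theta)/3] = -25*theta**2*cos(5*theta**3 + 4*theta) + 2*theta - 20*cos(5*theta**3 + 4*theta)/3 + 3 = f(theta).
F(9/2) = 135/4 - 5*sin(3789/8)/3; F(-1/2) = -5/4 + 5*sin(21/8)/3.
Integral = F(9/2) - F(-1/2) = -5*sin(3789/8)/3 - 5*sin(21/8)/3 + 35.

Antiderivative: F(theta) = theta**2 + 3*theta - 5*sin(5*theta**3 + 4*theta)/3; value = -5*sin(3789/8)/3 - 5*sin(21/8)/3 + 35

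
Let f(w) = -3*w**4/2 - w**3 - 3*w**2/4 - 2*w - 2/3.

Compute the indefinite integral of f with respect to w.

The integrand splits into summands that can be handled one at a time.
Check: d/dw[-w*(18*w**4 + 15*w**3 + 15*w**2 + 60*w + 40)/60] = -3*w**4/2 - w**3 - 3*w**2/4 - 2*w - 2/3 = f(w).

F(w) = -w*(18*w**4 + 15*w**3 + 15*w**2 + 60*w + 40)/60 + C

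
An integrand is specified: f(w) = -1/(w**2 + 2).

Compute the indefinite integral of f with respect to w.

A candidate is checked by its d/dw: the result must match f(w).
Check: d/dw[-sqrt(2)*atan(sqrt(2)*w/2)/2] = -1/(w**2 + 2) = f(w).

F(w) = -sqrt(2)*atan(sqrt(2)*w/2)/2 + C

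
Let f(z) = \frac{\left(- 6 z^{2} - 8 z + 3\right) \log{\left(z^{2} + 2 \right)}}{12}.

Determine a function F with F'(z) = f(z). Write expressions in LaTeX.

A first test for any F(z): its z-derivative must equal f(z) identically.
Check: d/dz[- \frac{6 z^{3} \log{\left(z^{2} + 2 \right)} - 4 z^{3} + 12 z^{2} \log{\left(z^{2} + 2 \right)} - 12 z^{2} - 9 z \log{\left(z^{2} + 2 \right)} + 42 z + 24 \log{\left(z^{2} + 2 \right)} - 42 \sqrt{2} \operatorname{atan}{\left(\frac{\sqrt{2} z}{2} \right)}}{36}] = - \frac{z^{2} \log{\left(z^{2} + 2 \right)}}{2} - \frac{2 z \log{\left(z^{2} + 2 \right)}}{3} + \frac{\log{\left(z^{2} + 2 \right)}}{4}, which equals f(z).

An antiderivative is F(z) = - \frac{6 z^{3} \log{\left(z^{2} + 2 \right)} - 4 z^{3} + 12 z^{2} \log{\left(z^{2} + 2 \right)} - 12 z^{2} - 9 z \log{\left(z^{2} + 2 \right)} + 42 z + 24 \log{\left(z^{2} + 2 \right)} - 42 \sqrt{2} \operatorname{atan}{\left(\frac{\sqrt{2} z}{2} \right)}}{36}.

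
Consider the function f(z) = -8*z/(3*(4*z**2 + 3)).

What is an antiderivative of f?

An antiderivative is F(z) = -log(4*z**2 + 3)/3.

f matches the chain-rule pattern g'(h)*h' with inner function h(z) = 4*z**2 + 3; substituting u = h(z) collapses the integral.
Check: d/dz[-log(4*z**2 + 3)/3] = -8*z/(12*z**2 + 9), which equals f(z).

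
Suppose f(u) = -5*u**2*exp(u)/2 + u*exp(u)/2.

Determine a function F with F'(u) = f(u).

f has the shape v'r + vr' for v = -5*u**2/2 + 11*u/2 - 11/2 and r = exp(u) — it is the derivative of the product v*r.
Check: d/du[-(5*u**2 - 11*u + 11)*exp(u)/2] = -5*u**2*exp(u)/2 + u*exp(u)/2 = f(u).

An antiderivative is F(u) = -(5*u**2 - 11*u + 11)*exp(u)/2.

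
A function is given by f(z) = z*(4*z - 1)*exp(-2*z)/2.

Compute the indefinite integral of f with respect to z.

Recognize the product-rule pattern: f = u'v + uv' with u = -z**2 - 3*z/4 - 3/8, v = exp(-2*z), so integration by parts undoes it.
Check: d/dz[-(8*z**2 + 6*z + 3)*exp(-2*z)/8] = (4*z**2 - z)*exp(-2*z)/2, which equals f(z).

F(z) = -(8*z**2 + 6*z + 3)*exp(-2*z)/8 + C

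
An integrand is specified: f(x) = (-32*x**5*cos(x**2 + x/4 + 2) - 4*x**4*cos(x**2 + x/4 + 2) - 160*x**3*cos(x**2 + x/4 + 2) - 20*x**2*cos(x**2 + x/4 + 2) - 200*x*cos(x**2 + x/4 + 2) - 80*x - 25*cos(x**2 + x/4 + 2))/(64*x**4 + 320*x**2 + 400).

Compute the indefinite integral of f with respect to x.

For F(x) to be correct the identity F'(x) - f(x) = 0 must hold.
Check: d/dx[-sin(x**2 + x/4 + 2)/4 + 5/(4*(2*x**2 + 5))] = (-32*x**5*cos(x**2 + x/4 + 2) - 4*x**4*cos(x**2 + x/4 + 2) - 160*x**3*cos(x**2 + x/4 + 2) - 20*x**2*cos(x**2 + x/4 + 2) - 200*x*cos(x**2 + x/4 + 2) - 80*x - 25*cos(x**2 + x/4 + 2))/(64*x**4 + 320*x**2 + 400) = f(x).

F(x) = -sin(x**2 + x/4 + 2)/4 + 5/(4*(2*x**2 + 5)) + C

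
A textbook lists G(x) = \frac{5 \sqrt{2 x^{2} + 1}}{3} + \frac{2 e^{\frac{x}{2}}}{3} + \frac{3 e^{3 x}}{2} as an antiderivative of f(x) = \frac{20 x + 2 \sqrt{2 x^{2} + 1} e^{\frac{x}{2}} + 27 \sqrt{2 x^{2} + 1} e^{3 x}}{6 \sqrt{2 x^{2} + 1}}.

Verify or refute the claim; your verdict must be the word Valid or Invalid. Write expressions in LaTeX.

Valid: G'(x) = f(x).

d/dx[G] = \frac{20 x + 2 \sqrt{2 x^{2} + 1} e^{\frac{x}{2}} + 27 \sqrt{2 x^{2} + 1} e^{3 x}}{6 \sqrt{2 x^{2} + 1}}
This equals f(x) exactly, so the claim holds.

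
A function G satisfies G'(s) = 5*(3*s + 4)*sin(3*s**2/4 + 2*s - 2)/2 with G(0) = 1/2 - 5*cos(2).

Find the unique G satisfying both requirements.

G(s) = (1 - 10*cos(3*s**2/4 + 2*s - 2))/2

The substitution u = 3*s**2/4 + 2*s - 2 works: G'(s) is exactly (dG/du)*(du/ds) for that inner function.
A general antiderivative is -5*cos(3*s**2/4 + 2*s - 2) + C.
The condition gives C = 1/2 - 5*cos(2) - (-5*cos(2)) = 1/2.
So G(s) = (1 - 10*cos(3*s**2/4 + 2*s - 2))/2.
Check: d/ds[(1 - 10*cos(3*s**2/4 + 2*s - 2))/2] = 15*s*sin(3*s**2/4 + 2*s - 2)/2 + 10*sin(3*s**2/4 + 2*s - 2), which equals G'(s).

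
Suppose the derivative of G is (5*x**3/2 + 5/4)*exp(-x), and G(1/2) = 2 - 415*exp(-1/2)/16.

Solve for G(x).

G(x) = (-10*x**3 - 30*x**2 - 60*x + 8*exp(x) - 65)*exp(-x)/4

Recognize the product-rule pattern: G'(x) = u'v + uv' with u = -5*x**3/2 - 15*x**2/2 - 15*x - 65/4, v = exp(-x), so integration by parts undoes it.
A general antiderivative is (-10*x**3 - 30*x**2 - 60*x - 65)*exp(-x)/4 + C.
The condition gives C = 2 - 415*exp(-1/2)/16 - (-415*exp(-1/2)/16) = 2.
So G(x) = (-10*x**3 - 30*x**2 - 60*x + 8*exp(x) - 65)*exp(-x)/4.
Check: d/dx[(-10*x**3 - 30*x**2 - 60*x + 8*exp(x) - 65)*exp(-x)/4] = (10*x**3 + 5)*exp(-x)/4, which equals G'(x).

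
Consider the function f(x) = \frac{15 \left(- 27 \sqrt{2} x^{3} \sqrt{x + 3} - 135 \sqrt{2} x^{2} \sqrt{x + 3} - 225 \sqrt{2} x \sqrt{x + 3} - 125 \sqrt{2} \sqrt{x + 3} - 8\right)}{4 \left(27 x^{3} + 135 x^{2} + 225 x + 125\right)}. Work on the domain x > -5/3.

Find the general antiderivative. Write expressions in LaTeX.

F(x) = - \frac{5 x \sqrt{2 x + 6}}{2} - \frac{15 \sqrt{2 x + 6}}{2} + \frac{5}{9 x^{2} + 30 x + 25} + C

A first test for any F(x): its x-derivative must equal f(x) identically.
Check: d/dx[- \frac{5 x \sqrt{2 x + 6}}{2} - \frac{15 \sqrt{2 x + 6}}{2} + \frac{5}{9 x^{2} + 30 x + 25}] = \frac{- 405 \sqrt{2} x^{4} - 3240 \sqrt{2} x^{3} - 9450 \sqrt{2} x^{2} - 12000 \sqrt{2} x - 120 \sqrt{x + 3} - 5625 \sqrt{2}}{108 x^{3} \sqrt{x + 3} + 540 x^{2} \sqrt{x + 3} + 900 x \sqrt{x + 3} + 500 \sqrt{x + 3}}, which equals f(x).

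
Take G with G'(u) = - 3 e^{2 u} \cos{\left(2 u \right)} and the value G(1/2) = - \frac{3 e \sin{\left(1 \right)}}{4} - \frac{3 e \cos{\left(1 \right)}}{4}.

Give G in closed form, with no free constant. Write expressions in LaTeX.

G(u) = - \frac{3 e^{2 u} \sin{\left(2 u \right)}}{4} - \frac{3 e^{2 u} \cos{\left(2 u \right)}}{4}

Recover the given G'(u) by differentiating a candidate G(u); any mismatch rules it out.
A general antiderivative is - \frac{3 e^{2 u} \sin{\left(2 u \right)}}{4} - \frac{3 e^{2 u} \cos{\left(2 u \right)}}{4} + C.
The condition gives C = - \frac{3 e \sin{\left(1 \right)}}{4} - \frac{3 e \cos{\left(1 \right)}}{4} - (- \frac{3 e \sin{\left(1 \right)}}{4} - \frac{3 e \cos{\left(1 \right)}}{4}) = 0.
So G(u) = - \frac{3 e^{2 u} \sin{\left(2 u \right)}}{4} - \frac{3 e^{2 u} \cos{\left(2 u \right)}}{4}.
Check: d/du[- \frac{3 e^{2 u} \sin{\left(2 u \right)}}{4} - \frac{3 e^{2 u} \cos{\left(2 u \right)}}{4}] = - 3 e^{2 u} \cos{\left(2 u \right)} = G'(u).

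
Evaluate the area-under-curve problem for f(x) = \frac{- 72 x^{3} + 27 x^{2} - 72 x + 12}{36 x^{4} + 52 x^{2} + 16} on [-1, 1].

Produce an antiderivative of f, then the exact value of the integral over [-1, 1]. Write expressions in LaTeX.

Antiderivative: F(x) = - \log{\left(3 x^{2} + \frac{4}{3} \right)} + \frac{3 \operatorname{atan}{\left(x \right)}}{4}; value = \frac{3 \pi}{8}

Whatever form F(x) takes, F'(x) = f(x) is non-negotiable.
F(x) = - \log{\left(3 x^{2} + \frac{4}{3} \right)} + \frac{3 \operatorname{atan}{\left(x \right)}}{4} is an antiderivative of f.
Check: d/dx[- \log{\left(3 x^{2} + \frac{4}{3} \right)} + \frac{3 \operatorname{atan}{\left(x \right)}}{4}] = \frac{- 72 x^{3} + 27 x^{2} - 72 x + 12}{36 x^{4} + 52 x^{2} + 16} = f(x).
F(1) = - \log{\left(\frac{13}{3} \right)} + \frac{3 \pi}{16}; F(-1) = - \log{\left(\frac{13}{3} \right)} - \frac{3 \pi}{16}.
Integral = F(1) - F(-1) = \frac{3 \pi}{8}.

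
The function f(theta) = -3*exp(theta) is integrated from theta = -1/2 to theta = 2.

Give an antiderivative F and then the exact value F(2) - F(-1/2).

Antiderivative: F(theta) = -3*exp(theta); value = -3*exp(2) + 3*exp(-1/2)

Any candidate F(theta) must reproduce f(theta) exactly when differentiated.
F(theta) = -3*exp(theta) is an antiderivative of f.
Check: d/dtheta[-3*exp(theta)] = -3*exp(theta) = f(theta).
F(2) = -3*exp(2); F(-1/2) = -3*exp(-1/2).
Integral = F(2) - F(-1/2) = -3*exp(2) + 3*exp(-1/2).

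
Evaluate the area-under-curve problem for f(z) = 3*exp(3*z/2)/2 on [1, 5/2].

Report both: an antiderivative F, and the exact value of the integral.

Antiderivative: F(z) = exp(3*z/2); value = -exp(3/2) + exp(15/4)

Whatever form F(z) takes, F'(z) = f(z) is non-negotiable.
F(z) = exp(3*z/2) is an antiderivative of f.
Check: d/dz[exp(3*z/2)] = 3*exp(3*z/2)/2 = f(z).
F(5/2) = exp(15/4); F(1) = exp(3/2).
Integral = F(5/2) - F(1) = -exp(3/2) + exp(15/4).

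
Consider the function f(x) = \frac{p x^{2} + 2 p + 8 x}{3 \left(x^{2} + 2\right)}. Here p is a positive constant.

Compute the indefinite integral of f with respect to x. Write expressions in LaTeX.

F(x) = \frac{p x}{3} + \frac{4 \log{\left(\frac{x^{2}}{2} + 1 \right)}}{3} + C

An antiderivative F(x) passes only if d/dx[F] lands on f(x) exactly.
Check: d/dx[\frac{p x}{3} + \frac{4 \log{\left(\frac{x^{2}}{2} + 1 \right)}}{3}] = \frac{p x^{2} + 2 p + 8 x}{3 x^{2} + 6}, which equals f(x).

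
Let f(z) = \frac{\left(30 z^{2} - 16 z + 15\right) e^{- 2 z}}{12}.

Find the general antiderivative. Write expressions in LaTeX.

F(z) = \frac{\left(- 15 z^{2} - 7 z - 11\right) e^{- 2 z}}{12} + C

f has the shape u'v + uv' for u = - \frac{5 z^{2}}{4} - \frac{7 z}{12} - \frac{11}{12} and v = e^{- 2 z} — it is the derivative of the product u*v.
Check: d/dz[\frac{\left(- 15 z^{2} - 7 z - 11\right) e^{- 2 z}}{12}] = \frac{\left(30 z^{2} - 16 z + 15\right) e^{- 2 z}}{12} = f(z).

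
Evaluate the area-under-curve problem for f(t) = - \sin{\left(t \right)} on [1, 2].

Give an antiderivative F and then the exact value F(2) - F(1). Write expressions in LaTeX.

Antiderivative: F(t) = \cos{\left(t \right)}; value = - \cos{\left(1 \right)} + \cos{\left(2 \right)}

A candidate is checked by its d/dt: the result must match f(t).
F(t) = \cos{\left(t \right)} is an antiderivative of f.
Check: d/dt[\cos{\left(t \right)}] = - \sin{\left(t \right)} = f(t).
F(2) = \cos{\left(2 \right)}; F(1) = \cos{\left(1 \right)}.
Integral = F(2) - F(1) = - \cos{\left(1 \right)} + \cos{\left(2 \right)}.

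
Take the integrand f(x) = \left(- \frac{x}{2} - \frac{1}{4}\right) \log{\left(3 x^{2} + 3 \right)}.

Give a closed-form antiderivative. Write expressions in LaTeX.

Check any antiderivative F(x) by computing F'(x) and comparing it with f(x).
Check: d/dx[- \frac{x^{2} \log{\left(x^{2} + 1 \right)}}{4} - \frac{x^{2} \log{\left(3 \right)}}{4} + \frac{x^{2}}{4} - \frac{x \log{\left(x^{2} + 1 \right)}}{4} - \frac{x \log{\left(3 \right)}}{4} + \frac{x}{2} - \frac{\log{\left(x^{2} + 1 \right)}}{4} - \frac{\operatorname{atan}{\left(x \right)}}{2}] = - \frac{x \log{\left(x^{2} + 1 \right)}}{2} - \frac{x \log{\left(3 \right)}}{2} - \frac{\log{\left(x^{2} + 1 \right)}}{4} - \frac{\log{\left(3 \right)}}{4}, which equals f(x).

An antiderivative is F(x) = - \frac{x^{2} \log{\left(x^{2} + 1 \right)}}{4} - \frac{x^{2} \log{\left(3 \right)}}{4} + \frac{x^{2}}{4} - \frac{x \log{\left(x^{2} + 1 \right)}}{4} - \frac{x \log{\left(3 \right)}}{4} + \frac{x}{2} - \frac{\log{\left(x^{2} + 1 \right)}}{4} - \frac{\operatorname{atan}{\left(x \right)}}{2}.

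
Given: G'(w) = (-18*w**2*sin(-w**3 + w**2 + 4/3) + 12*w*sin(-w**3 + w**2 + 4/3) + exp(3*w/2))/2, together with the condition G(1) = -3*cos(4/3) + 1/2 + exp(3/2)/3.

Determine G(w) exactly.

Whatever form G(w) takes, its d/dw must return the stated G'(w).
A general antiderivative is exp(3*w/2)/3 - 3*cos(-w**3 + w**2 + 4/3) + C.
The condition gives C = -3*cos(4/3) + 1/2 + exp(3/2)/3 - (-3*cos(4/3) + exp(3/2)/3) = 1/2.
So G(w) = exp(3*w/2)/3 - 3*cos(-w**3 + w**2 + 4/3) + 1/2.
Check: d/dw[exp(3*w/2)/3 - 3*cos(-w**3 + w**2 + 4/3) + 1/2] = -9*w**2*sin(-w**3 + w**2 + 4/3) + 6*w*sin(-w**3 + w**2 + 4/3) + exp(3*w/2)/2, which equals G'(w).

G(w) = exp(3*w/2)/3 - 3*cos(-w**3 + w**2 + 4/3) + 1/2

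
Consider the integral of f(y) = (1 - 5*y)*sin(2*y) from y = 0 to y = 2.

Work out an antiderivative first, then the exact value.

A candidate is checked by its d/dy: the result must match f(y).
F(y) = 5*y*cos(2*y)/2 - 5*sin(2*y)/4 - cos(2*y)/2 is an antiderivative of f.
Check: d/dy[5*y*cos(2*y)/2 - 5*sin(2*y)/4 - cos(2*y)/2] = -5*y*sin(2*y) + sin(2*y), which equals f(y).
F(2) = 9*cos(4)/2 - 5*sin(4)/4; F(0) = -1/2.
Integral = F(2) - F(0) = 9*cos(4)/2 + 1/2 - 5*sin(4)/4.

Antiderivative: F(y) = 5*y*cos(2*y)/2 - 5*sin(2*y)/4 - cos(2*y)/2; value = 9*cos(4)/2 + 1/2 - 5*sin(4)/4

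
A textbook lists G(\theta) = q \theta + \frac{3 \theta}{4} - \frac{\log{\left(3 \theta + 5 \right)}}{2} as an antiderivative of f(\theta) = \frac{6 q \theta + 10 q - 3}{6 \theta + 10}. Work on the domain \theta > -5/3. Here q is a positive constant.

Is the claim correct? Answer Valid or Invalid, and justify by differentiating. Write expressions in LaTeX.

d/d\theta[G] = \frac{12 q \theta + 20 q + 9 \theta + 9}{12 \theta + 20}
d/d\theta[G] - f(\theta) = \frac{3}{4} != 0.

Invalid: d/d\theta[G] - f = \frac{3}{4}, which is not 0.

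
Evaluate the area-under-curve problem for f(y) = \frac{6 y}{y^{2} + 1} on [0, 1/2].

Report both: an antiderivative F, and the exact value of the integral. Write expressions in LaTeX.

f matches the chain-rule pattern g'(h)*h' with inner function h(y) = \frac{3 y^{2}}{2} + \frac{3}{2}; substituting u = h(y) collapses the integral.
F(y) = 3 \log{\left(\frac{3 y^{2}}{2} + \frac{3}{2} \right)} is an antiderivative of f.
Check: d/dy[3 \log{\left(\frac{3 y^{2}}{2} + \frac{3}{2} \right)}] = \frac{6 y}{y^{2} + 1} = f(y).
F(1/2) = 3 \log{\left(\frac{15}{8} \right)}; F(0) = 3 \log{\left(\frac{3}{2} \right)}.
Integral = F(1/2) - F(0) = - 3 \log{\left(\frac{3}{2} \right)} + 3 \log{\left(\frac{15}{8} \right)}.

Antiderivative: F(y) = 3 \log{\left(\frac{3 y^{2}}{2} + \frac{3}{2} \right)}; value = - 3 \log{\left(\frac{3}{2} \right)} + 3 \log{\left(\frac{15}{8} \right)}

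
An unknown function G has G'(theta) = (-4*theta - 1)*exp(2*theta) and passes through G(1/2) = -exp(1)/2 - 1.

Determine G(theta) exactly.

G'(theta) has the shape u'v + uv' for u = 1/2 - 2*theta and v = exp(2*theta) — it is the derivative of the product u*v.
A general antiderivative is (1 - 4*theta)*exp(2*theta)/2 + C.
The condition gives C = -exp(1)/2 - 1 - (-exp(1)/2) = -1.
So G(theta) = -(4*theta*exp(2*theta) - exp(2*theta) + 2)/2.
Check: d/dtheta[-(4*theta*exp(2*theta) - exp(2*theta) + 2)/2] = -4*theta*exp(2*theta) - exp(2*theta), which equals G'(theta).

G(theta) = -(4*theta*exp(2*theta) - exp(2*theta) + 2)/2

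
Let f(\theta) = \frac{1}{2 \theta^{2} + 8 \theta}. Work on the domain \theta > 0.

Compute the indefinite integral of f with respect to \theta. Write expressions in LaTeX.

The denominator factors as 2 \theta \left(\theta + 4\right); partial fractions split f into directly integrable pieces: - \frac{1}{8 \left(\theta + 4\right)} + \frac{1}{8 \theta}.
Check: d/d\theta[\frac{\log{\left(\theta \right)}}{8} - \frac{\log{\left(\theta + 4 \right)}}{8}] = \frac{1}{2 \theta^{2} + 8 \theta} = f(\theta).

F(\theta) = \frac{\log{\left(\theta \right)}}{8} - \frac{\log{\left(\theta + 4 \right)}}{8} + C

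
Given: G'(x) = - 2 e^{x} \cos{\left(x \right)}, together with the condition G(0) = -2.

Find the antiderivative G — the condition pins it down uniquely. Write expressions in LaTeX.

Differentiate the proposed G(x) back; it has to land on the given G'(x).
A general antiderivative is - e^{x} \sin{\left(x \right)} - e^{x} \cos{\left(x \right)} + C.
The condition gives C = -2 - (-1) = -1.
So G(x) = - e^{x} \sin{\left(x \right)} - e^{x} \cos{\left(x \right)} - 1.
Check: d/dx[- e^{x} \sin{\left(x \right)} - e^{x} \cos{\left(x \right)} - 1] = - 2 e^{x} \cos{\left(x \right)} = G'(x).

G(x) = - e^{x} \sin{\left(x \right)} - e^{x} \cos{\left(x \right)} - 1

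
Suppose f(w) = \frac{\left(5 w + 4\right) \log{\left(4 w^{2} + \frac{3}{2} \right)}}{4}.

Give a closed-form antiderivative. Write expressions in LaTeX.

A first test for any F(w): its w-derivative must equal f(w) identically.
Check: d/dw[- \frac{5 w^{2}}{8} - 2 w + \left(\frac{5 w^{2}}{8} + w\right) \log{\left(4 w^{2} + \frac{3}{2} \right)} + \frac{15 \log{\left(w^{2} + \frac{3}{8} \right)}}{64} + \frac{\sqrt{6} \operatorname{atan}{\left(\frac{2 \sqrt{6} w}{3} \right)}}{2}] = \frac{5 w \log{\left(4 w^{2} + \frac{3}{2} \right)}}{4} + \log{\left(4 w^{2} + \frac{3}{2} \right)}, which equals f(w).

An antiderivative is F(w) = - \frac{5 w^{2}}{8} - 2 w + \left(\frac{5 w^{2}}{8} + w\right) \log{\left(4 w^{2} + \frac{3}{2} \right)} + \frac{15 \log{\left(w^{2} + \frac{3}{8} \right)}}{64} + \frac{\sqrt{6} \operatorname{atan}{\left(\frac{2 \sqrt{6} w}{3} \right)}}{2}.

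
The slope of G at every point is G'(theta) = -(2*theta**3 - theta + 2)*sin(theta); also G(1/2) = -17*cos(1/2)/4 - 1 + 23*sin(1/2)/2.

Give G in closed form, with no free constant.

Whatever form G(theta) takes, its d/dtheta must return the stated G'(theta).
A general antiderivative is 2*theta**3*cos(theta) - 6*theta**2*sin(theta) - 13*theta*cos(theta) + 13*sin(theta) + 2*cos(theta) + C.
The condition gives C = -17*cos(1/2)/4 - 1 + 23*sin(1/2)/2 - (-17*cos(1/2)/4 + 23*sin(1/2)/2) = -1.
So G(theta) = 2*theta**3*cos(theta) - 6*theta**2*sin(theta) - 13*theta*cos(theta) + 13*sin(theta) + 2*cos(theta) - 1.
Check: d/dtheta[2*theta**3*cos(theta) - 6*theta**2*sin(theta) - 13*theta*cos(theta) + 13*sin(theta) + 2*cos(theta) - 1] = -2*theta**3*sin(theta) + theta*sin(theta) - 2*sin(theta), which equals G'(theta).

G(theta) = 2*theta**3*cos(theta) - 6*theta**2*sin(theta) - 13*theta*cos(theta) + 13*sin(theta) + 2*cos(theta) - 1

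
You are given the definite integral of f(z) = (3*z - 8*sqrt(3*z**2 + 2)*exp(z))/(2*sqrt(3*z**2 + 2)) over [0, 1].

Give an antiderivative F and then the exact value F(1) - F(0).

Recover f(z) by differentiating a candidate F(z); any mismatch rules it out.
F(z) = sqrt(3*z**2 + 2)/2 - 4*exp(z) is an antiderivative of f.
Check: d/dz[sqrt(3*z**2 + 2)/2 - 4*exp(z)] = (3*z - 8*sqrt(3*z**2 + 2)*exp(z))/(2*sqrt(3*z**2 + 2)) = f(z).
F(1) = -4*exp(1) + sqrt(5)/2; F(0) = -4 + sqrt(2)/2.
Integral = F(1) - F(0) = -4*exp(1) - sqrt(2)/2 + sqrt(5)/2 + 4.

Antiderivative: F(z) = sqrt(3*z**2 + 2)/2 - 4*exp(z); value = -4*exp(1) - sqrt(2)/2 + sqrt(5)/2 + 4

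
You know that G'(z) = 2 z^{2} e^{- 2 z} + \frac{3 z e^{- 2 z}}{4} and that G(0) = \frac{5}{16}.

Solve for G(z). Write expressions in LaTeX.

G(z) = - \frac{\left(16 z^{2} + 22 z - 16 e^{2 z} + 11\right) e^{- 2 z}}{16}

Recognize the product-rule pattern: G'(z) = u'v + uv' with u = - z^{2} - \frac{11 z}{8} - \frac{11}{16}, v = e^{- 2 z}, so integration by parts undoes it.
A general antiderivative is \frac{\left(- 16 z^{2} - 22 z - 11\right) e^{- 2 z}}{16} + C.
The condition gives C = \frac{5}{16} - (- \frac{11}{16}) = 1.
So G(z) = - \frac{\left(16 z^{2} + 22 z - 16 e^{2 z} + 11\right) e^{- 2 z}}{16}.
Check: d/dz[- \frac{\left(16 z^{2} + 22 z - 16 e^{2 z} + 11\right) e^{- 2 z}}{16}] = \frac{\left(8 z^{2} + 3 z\right) e^{- 2 z}}{4}, which equals G'(z).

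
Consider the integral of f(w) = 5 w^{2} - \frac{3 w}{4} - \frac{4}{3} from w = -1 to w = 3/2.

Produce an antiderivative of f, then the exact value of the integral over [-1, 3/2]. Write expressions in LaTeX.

Integrate term by term and add the pieces.
F(w) = \frac{w \left(40 w^{2} - 9 w - 32\right)}{24} is an antiderivative of f.
Check: d/dw[\frac{w \left(40 w^{2} - 9 w - 32\right)}{24}] = 5 w^{2} - \frac{3 w}{4} - \frac{4}{3} = f(w).
F(3/2) = \frac{89}{32}; F(-1) = - \frac{17}{24}.
Integral = F(3/2) - F(-1) = \frac{335}{96}.

Antiderivative: F(w) = \frac{w \left(40 w^{2} - 9 w - 32\right)}{24}; value = \frac{335}{96}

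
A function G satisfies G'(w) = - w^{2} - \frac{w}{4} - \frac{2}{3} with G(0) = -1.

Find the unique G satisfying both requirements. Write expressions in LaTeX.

G(w) = - \frac{w^{3}}{3} - \frac{w^{2}}{8} - \frac{2 w}{3} - 1

The integrand splits into summands that can be handled one at a time.
A general antiderivative is - \frac{w^{3}}{3} - \frac{w^{2}}{8} - \frac{2 w}{3} + C.
The condition gives C = -1 - (0) = -1.
So G(w) = - \frac{w^{3}}{3} - \frac{w^{2}}{8} - \frac{2 w}{3} - 1.
Check: d/dw[- \frac{w^{3}}{3} - \frac{w^{2}}{8} - \frac{2 w}{3} - 1] = - w^{2} - \frac{w}{4} - \frac{2}{3} = G'(w).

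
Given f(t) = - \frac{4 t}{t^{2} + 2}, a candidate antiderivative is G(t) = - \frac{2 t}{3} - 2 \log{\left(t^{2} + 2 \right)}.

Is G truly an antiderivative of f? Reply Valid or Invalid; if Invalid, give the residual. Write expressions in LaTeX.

d/dt[G] = \frac{- 2 t^{2} - 12 t - 4}{3 t^{2} + 6}
d/dt[G] - f(t) = - \frac{2}{3} != 0.

Invalid: d/dt[G] - f = - \frac{2}{3}, which is not 0.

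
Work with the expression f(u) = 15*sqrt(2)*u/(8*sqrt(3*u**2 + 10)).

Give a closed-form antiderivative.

An antiderivative is F(u) = 5*sqrt(3*u**2/2 + 5)/4.

The substitution w = 3*u**2/2 + 5 works: f is exactly (dF/dw)*(dw/du) for that inner function.
Check: d/du[5*sqrt(3*u**2/2 + 5)/4] = 15*sqrt(2)*u/(8*sqrt(3*u**2 + 10)) = f(u).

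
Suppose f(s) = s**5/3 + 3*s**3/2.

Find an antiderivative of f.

An antiderivative is F(s) = s**6/18 + 3*s**4/8.

Integrate term by term and add the pieces.
Check: d/ds[s**6/18 + 3*s**4/8] = s**5/3 + 3*s**3/2 = f(s).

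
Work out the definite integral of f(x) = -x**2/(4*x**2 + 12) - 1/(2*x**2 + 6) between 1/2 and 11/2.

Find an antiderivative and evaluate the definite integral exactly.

The integrand splits into summands that can be handled one at a time.
F(x) = -x/4 + sqrt(3)*atan(sqrt(3)*x/3)/12 is an antiderivative of f.
Check: d/dx[-x/4 + sqrt(3)*atan(sqrt(3)*x/3)/12] = (-x**2 - 2)/(4*x**2 + 12), which equals f(x).
F(11/2) = -11/8 + sqrt(3)*atan(11*sqrt(3)/6)/12; F(1/2) = -1/8 + sqrt(3)*atan(sqrt(3)/6)/12.
Integral = F(11/2) - F(1/2) = -5/4 - sqrt(3)*atan(sqrt(3)/6)/12 + sqrt(3)*atan(11*sqrt(3)/6)/12.

Antiderivative: F(x) = -x/4 + sqrt(3)*atan(sqrt(3)*x/3)/12; value = -5/4 - sqrt(3)*atan(sqrt(3)/6)/12 + sqrt(3)*atan(11*sqrt(3)/6)/12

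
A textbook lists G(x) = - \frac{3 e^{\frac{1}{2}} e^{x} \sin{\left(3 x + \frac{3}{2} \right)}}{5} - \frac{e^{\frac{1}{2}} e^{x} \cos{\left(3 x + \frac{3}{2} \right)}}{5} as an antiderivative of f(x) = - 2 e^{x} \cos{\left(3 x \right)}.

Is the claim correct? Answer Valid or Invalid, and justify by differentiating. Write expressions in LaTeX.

d/dx[G] = - 2 e^{\frac{1}{2}} e^{x} \cos{\left(3 x + \frac{3}{2} \right)}
d/dx[G] - f(x) = 2 e^{x} \cos{\left(3 x \right)} - 2 e^{\frac{1}{2}} e^{x} \cos{\left(3 x + \frac{3}{2} \right)} != 0.

Invalid: d/dx[G] - f = 2 e^{x} \cos{\left(3 x \right)} - 2 e^{\frac{1}{2}} e^{x} \cos{\left(3 x + \frac{3}{2} \right)}, which is not 0.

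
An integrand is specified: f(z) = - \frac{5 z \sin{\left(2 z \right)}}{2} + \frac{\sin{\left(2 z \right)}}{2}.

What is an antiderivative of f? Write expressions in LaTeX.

An antiderivative is F(z) = \frac{5 z \cos{\left(2 z \right)}}{4} - \frac{5 \sin{\left(2 z \right)}}{8} - \frac{\cos{\left(2 z \right)}}{4}.

Integrate term by term and add the pieces.
Check: d/dz[\frac{5 z \cos{\left(2 z \right)}}{4} - \frac{5 \sin{\left(2 z \right)}}{8} - \frac{\cos{\left(2 z \right)}}{4}] = - \frac{5 z \sin{\left(2 z \right)}}{2} + \frac{\sin{\left(2 z \right)}}{2} = f(z).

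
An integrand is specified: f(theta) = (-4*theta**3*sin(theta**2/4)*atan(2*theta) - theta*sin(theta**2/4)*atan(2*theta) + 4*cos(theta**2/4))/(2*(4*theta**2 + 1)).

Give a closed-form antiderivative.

An antiderivative is F(theta) = cos(theta**2/4)*atan(2*theta).

Recognize the product-rule pattern: f = u'v + uv' with u = atan(2*theta), v = cos(theta**2/4), so integration by parts undoes it.
Check: d/dtheta[cos(theta**2/4)*atan(2*theta)] = (-4*theta**3*sin(theta**2/4)*atan(2*theta) - theta*sin(theta**2/4)*atan(2*theta) + 4*cos(theta**2/4))/(8*theta**2 + 2), which equals f(theta).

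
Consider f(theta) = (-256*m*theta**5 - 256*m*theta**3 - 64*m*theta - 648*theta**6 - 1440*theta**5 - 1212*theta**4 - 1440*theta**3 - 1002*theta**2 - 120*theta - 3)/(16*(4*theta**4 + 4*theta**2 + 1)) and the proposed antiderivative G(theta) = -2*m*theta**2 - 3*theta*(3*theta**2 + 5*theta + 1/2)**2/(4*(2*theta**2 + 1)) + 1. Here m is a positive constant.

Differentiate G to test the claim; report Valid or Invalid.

d/dtheta[G] = (-256*m*theta**5 - 256*m*theta**3 - 64*m*theta - 648*theta**6 - 1440*theta**5 - 1212*theta**4 - 1440*theta**3 - 1002*theta**2 - 120*theta - 3)/(64*theta**4 + 64*theta**2 + 16)
This equals f(theta) exactly, so the claim holds.

Valid - the claim checks out under differentiation.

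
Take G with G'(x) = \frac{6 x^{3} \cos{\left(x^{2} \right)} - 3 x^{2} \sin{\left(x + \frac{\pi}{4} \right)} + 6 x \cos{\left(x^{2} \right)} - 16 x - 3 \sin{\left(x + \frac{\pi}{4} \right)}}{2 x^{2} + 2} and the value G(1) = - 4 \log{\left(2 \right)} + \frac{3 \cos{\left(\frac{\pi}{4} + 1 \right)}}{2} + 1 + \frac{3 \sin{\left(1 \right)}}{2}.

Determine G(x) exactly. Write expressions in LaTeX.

G(x) = - 4 \log{\left(x^{2} + 1 \right)} + \frac{3 \sin{\left(x^{2} \right)}}{2} + \frac{3 \cos{\left(x + \frac{\pi}{4} \right)}}{2} + 1

A first test for any G(x): its x-derivative must equal the given G'(x).
A general antiderivative is - 4 \log{\left(x^{2} + 1 \right)} + \frac{3 \sin{\left(x^{2} \right)}}{2} + \frac{3 \cos{\left(x + \frac{\pi}{4} \right)}}{2} + C.
The condition gives C = - 4 \log{\left(2 \right)} + \frac{3 \cos{\left(\frac{\pi}{4} + 1 \right)}}{2} + 1 + \frac{3 \sin{\left(1 \right)}}{2} - (- 4 \log{\left(2 \right)} + \frac{3 \cos{\left(\frac{\pi}{4} + 1 \right)}}{2} + \frac{3 \sin{\left(1 \right)}}{2}) = 1.
So G(x) = - 4 \log{\left(x^{2} + 1 \right)} + \frac{3 \sin{\left(x^{2} \right)}}{2} + \frac{3 \cos{\left(x + \frac{\pi}{4} \right)}}{2} + 1.
Check: d/dx[- 4 \log{\left(x^{2} + 1 \right)} + \frac{3 \sin{\left(x^{2} \right)}}{2} + \frac{3 \cos{\left(x + \frac{\pi}{4} \right)}}{2} + 1] = \frac{6 x^{3} \cos{\left(x^{2} \right)} - 3 x^{2} \sin{\left(x + \frac{\pi}{4} \right)} + 6 x \cos{\left(x^{2} \right)} - 16 x - 3 \sin{\left(x + \frac{\pi}{4} \right)}}{2 x^{2} + 2} = G'(x).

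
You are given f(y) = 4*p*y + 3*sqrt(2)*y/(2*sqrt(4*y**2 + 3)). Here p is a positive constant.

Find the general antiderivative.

F(y) = 2*p*y**2 + 3*sqrt(2*y**2 + 3/2)/4 + C

The integrand splits into summands that can be handled one at a time.
Check: d/dy[2*p*y**2 + 3*sqrt(2*y**2 + 3/2)/4] = (8*p*y*sqrt(4*y**2 + 3) + 3*sqrt(2)*y)/(2*sqrt(4*y**2 + 3)), which equals f(y).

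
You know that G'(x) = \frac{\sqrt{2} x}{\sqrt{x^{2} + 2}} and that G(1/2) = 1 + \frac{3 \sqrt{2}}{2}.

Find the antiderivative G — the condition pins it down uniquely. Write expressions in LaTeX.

G(x) = 2 \sqrt{\frac{x^{2}}{2} + 1} + 1

The substitution u = \frac{x^{2}}{2} + 1 works: G'(x) is exactly (dG/du)*(du/dx) for that inner function.
A general antiderivative is 2 \sqrt{\frac{x^{2}}{2} + 1} + C.
The condition gives C = 1 + \frac{3 \sqrt{2}}{2} - (\frac{3 \sqrt{2}}{2}) = 1.
So G(x) = 2 \sqrt{\frac{x^{2}}{2} + 1} + 1.
Check: d/dx[2 \sqrt{\frac{x^{2}}{2} + 1} + 1] = \frac{\sqrt{2} x}{\sqrt{x^{2} + 2}} = G'(x).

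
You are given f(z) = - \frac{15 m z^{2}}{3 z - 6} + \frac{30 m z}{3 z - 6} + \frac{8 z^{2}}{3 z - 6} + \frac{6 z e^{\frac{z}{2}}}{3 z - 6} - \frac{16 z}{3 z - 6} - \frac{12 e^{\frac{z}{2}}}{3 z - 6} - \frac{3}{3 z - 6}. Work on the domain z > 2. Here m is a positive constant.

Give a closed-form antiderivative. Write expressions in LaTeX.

An antiderivative is F(z) = - \frac{5 m z^{2}}{2} + \frac{4 z^{2}}{3} + 4 e^{\frac{z}{2}} - \log{\left(z - 2 \right)}.

The integrand splits into summands that can be handled one at a time.
Check: d/dz[- \frac{5 m z^{2}}{2} + \frac{4 z^{2}}{3} + 4 e^{\frac{z}{2}} - \log{\left(z - 2 \right)}] = \frac{- 15 m z^{2} + 30 m z + 8 z^{2} + 6 z e^{\frac{z}{2}} - 16 z - 12 e^{\frac{z}{2}} - 3}{3 z - 6}, which equals f(z).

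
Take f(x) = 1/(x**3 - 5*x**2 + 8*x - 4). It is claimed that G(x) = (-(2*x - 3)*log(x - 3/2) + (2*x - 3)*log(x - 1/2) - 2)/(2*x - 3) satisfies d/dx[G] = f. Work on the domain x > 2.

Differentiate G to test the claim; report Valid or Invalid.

d/dx[G] = 8/(8*x**3 - 28*x**2 + 30*x - 9)
d/dx[G] - f(x) = (-12*x**2 + 34*x - 23)/(8*x**6 - 68*x**5 + 234*x**4 - 415*x**3 + 397*x**2 - 192*x + 36) != 0.

Invalid: d/dx[G] - f = (-12*x**2 + 34*x - 23)/(8*x**6 - 68*x**5 + 234*x**4 - 415*x**3 + 397*x**2 - 192*x + 36), which is not 0.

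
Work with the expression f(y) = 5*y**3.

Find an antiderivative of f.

Since d/dy undoes antidifferentiation here, F'(y) = f(y) is required of F(y).
Check: d/dy[5*y**4/4] = 5*y**3 = f(y).

An antiderivative is F(y) = 5*y**4/4.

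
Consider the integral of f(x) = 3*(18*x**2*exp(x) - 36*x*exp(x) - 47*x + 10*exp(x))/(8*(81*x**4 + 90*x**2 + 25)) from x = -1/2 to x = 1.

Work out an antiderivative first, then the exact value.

f has the shape u'v + uv' for u = -1/(4*(3*x**2 + 5/3)) and v = x**2 - exp(x) - 3/4 — it is the derivative of the product u*v.
F(x) = -3*(4*x**2 - 4*exp(x) - 3)/(16*(9*x**2 + 5)) is an antiderivative of f.
Check: d/dx[-3*(4*x**2 - 4*exp(x) - 3)/(16*(9*x**2 + 5))] = (54*x**2*exp(x) - 108*x*exp(x) - 141*x + 30*exp(x))/(648*x**4 + 720*x**2 + 200), which equals f(x).
F(1) = -3/224 + 3*exp(1)/56; F(-1/2) = 3/58 + 3*exp(-1/2)/29.
Integral = F(1) - F(-1/2) = -423/6496 - 3*exp(-1/2)/29 + 3*exp(1)/56.

Antiderivative: F(x) = -3*(4*x**2 - 4*exp(x) - 3)/(16*(9*x**2 + 5)); value = -423/6496 - 3*exp(-1/2)/29 + 3*exp(1)/56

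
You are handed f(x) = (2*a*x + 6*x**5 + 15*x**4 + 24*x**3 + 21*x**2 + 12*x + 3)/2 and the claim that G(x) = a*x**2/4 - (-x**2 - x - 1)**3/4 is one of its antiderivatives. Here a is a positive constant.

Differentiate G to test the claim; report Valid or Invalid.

Invalid: d/dx[G] - f = -a*x/2 - 3*x**5/2 - 15*x**4/4 - 6*x**3 - 21*x**2/4 - 3*x - 3/4, which is not 0.

d/dx[G] = a*x/2 + 3*x**5/2 + 15*x**4/4 + 6*x**3 + 21*x**2/4 + 3*x + 3/4
d/dx[G] - f(x) = -a*x/2 - 3*x**5/2 - 15*x**4/4 - 6*x**3 - 21*x**2/4 - 3*x - 3/4 != 0.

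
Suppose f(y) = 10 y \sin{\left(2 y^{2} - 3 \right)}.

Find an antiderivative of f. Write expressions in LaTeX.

An antiderivative is F(y) = - \frac{5 \cos{\left(2 y^{2} - 3 \right)}}{2}.

The substitution u = 2 y^{2} - 3 works: f is exactly (dF/du)*(du/dy) for that inner function.
Check: d/dy[- \frac{5 \cos{\left(2 y^{2} - 3 \right)}}{2}] = 10 y \sin{\left(2 y^{2} - 3 \right)} = f(y).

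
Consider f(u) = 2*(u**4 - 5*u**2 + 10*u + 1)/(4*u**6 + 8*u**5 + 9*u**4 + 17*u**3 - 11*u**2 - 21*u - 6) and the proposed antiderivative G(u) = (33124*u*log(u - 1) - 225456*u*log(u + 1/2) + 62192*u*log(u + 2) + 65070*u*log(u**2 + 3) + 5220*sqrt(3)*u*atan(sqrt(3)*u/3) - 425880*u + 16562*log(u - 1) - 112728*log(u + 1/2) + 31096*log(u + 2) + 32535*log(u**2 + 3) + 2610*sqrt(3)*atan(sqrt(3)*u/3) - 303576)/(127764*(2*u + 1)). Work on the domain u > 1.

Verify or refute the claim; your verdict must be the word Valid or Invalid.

Valid: G'(u) = f(u).

d/du[G] = (2*u**4 - 10*u**2 + 20*u + 2)/(4*u**6 + 8*u**5 + 9*u**4 + 17*u**3 - 11*u**2 - 21*u - 6)
This equals f(u) exactly, so the claim holds.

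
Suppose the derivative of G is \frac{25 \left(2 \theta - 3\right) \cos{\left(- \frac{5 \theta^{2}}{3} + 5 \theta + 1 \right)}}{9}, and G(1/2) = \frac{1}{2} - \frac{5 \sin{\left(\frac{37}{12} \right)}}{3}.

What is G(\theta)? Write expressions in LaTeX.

G'(\theta) matches the chain-rule pattern g'(h)*h' with inner function h(\theta) = - \frac{5 \theta^{2}}{3} + 5 \theta + 1; substituting u = h(\theta) collapses the integral.
A general antiderivative is - \frac{5 \sin{\left(- \frac{5 \theta^{2}}{3} + 5 \theta + 1 \right)}}{3} + C.
The condition gives C = \frac{1}{2} - \frac{5 \sin{\left(\frac{37}{12} \right)}}{3} - (- \frac{5 \sin{\left(\frac{37}{12} \right)}}{3}) = \frac{1}{2}.
So G(\theta) = \frac{1}{2} - \frac{5 \sin{\left(- \frac{5 \theta^{2}}{3} + 5 \theta + 1 \right)}}{3}.
Check: d/d\theta[\frac{1}{2} - \frac{5 \sin{\left(- \frac{5 \theta^{2}}{3} + 5 \theta + 1 \right)}}{3}] = \frac{50 \theta \cos{\left(- \frac{5 \theta^{2}}{3} + 5 \theta + 1 \right)}}{9} - \frac{25 \cos{\left(- \frac{5 \theta^{2}}{3} + 5 \theta + 1 \right)}}{3}, which equals G'(\theta).

G(\theta) = \frac{1}{2} - \frac{5 \sin{\left(- \frac{5 \theta^{2}}{3} + 5 \theta + 1 \right)}}{3}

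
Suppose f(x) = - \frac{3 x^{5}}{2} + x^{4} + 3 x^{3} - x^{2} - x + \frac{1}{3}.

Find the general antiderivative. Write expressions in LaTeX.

F(x) = \frac{x \left(- 15 x^{5} + 12 x^{4} + 45 x^{3} - 20 x^{2} - 30 x + 20\right)}{60} + C

Integrate term by term and add the pieces.
Check: d/dx[\frac{x \left(- 15 x^{5} + 12 x^{4} + 45 x^{3} - 20 x^{2} - 30 x + 20\right)}{60}] = - \frac{3 x^{5}}{2} + x^{4} + 3 x^{3} - x^{2} - x + \frac{1}{3} = f(x).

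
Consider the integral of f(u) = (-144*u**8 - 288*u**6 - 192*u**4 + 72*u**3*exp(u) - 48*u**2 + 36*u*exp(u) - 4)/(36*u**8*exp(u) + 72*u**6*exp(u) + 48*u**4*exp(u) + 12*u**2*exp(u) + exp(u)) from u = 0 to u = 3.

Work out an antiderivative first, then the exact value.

Antiderivative: F(u) = (24*u**4 + 24*u**2 - 3*exp(u) + 4)/(6*u**4*exp(u) + 6*u**2*exp(u) + exp(u)); value = -544/541 + 4*exp(-3)

Any candidate F(u) must reproduce f(u) exactly when differentiated.
F(u) = (24*u**4 + 24*u**2 - 3*exp(u) + 4)/(6*u**4*exp(u) + 6*u**2*exp(u) + exp(u)) is an antiderivative of f.
Check: d/du[(24*u**4 + 24*u**2 - 3*exp(u) + 4)/(6*u**4*exp(u) + 6*u**2*exp(u) + exp(u))] = (-144*u**8 - 288*u**6 - 192*u**4 + 72*u**3*exp(u) - 48*u**2 + 36*u*exp(u) - 4)/(36*u**8*exp(u) + 72*u**6*exp(u) + 48*u**4*exp(u) + 12*u**2*exp(u) + exp(u)) = f(u).
F(3) = -3/541 + 4*exp(-3); F(0) = 1.
Integral = F(3) - F(0) = -544/541 + 4*exp(-3).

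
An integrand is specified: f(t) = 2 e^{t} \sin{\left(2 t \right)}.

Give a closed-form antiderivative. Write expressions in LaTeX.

An antiderivative is F(t) = \frac{2 \left(\sin{\left(2 t \right)} - 2 \cos{\left(2 t \right)}\right) e^{t}}{5}.

An antiderivative F(t) passes only if d/dt[F] lands on f(t) exactly.
Check: d/dt[\frac{2 \left(\sin{\left(2 t \right)} - 2 \cos{\left(2 t \right)}\right) e^{t}}{5}] = 2 e^{t} \sin{\left(2 t \right)} = f(t).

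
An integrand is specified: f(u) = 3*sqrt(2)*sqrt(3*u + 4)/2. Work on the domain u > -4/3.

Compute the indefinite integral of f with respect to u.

For F(u) to be correct the identity F'(u) - f(u) = 0 must hold.
Check: d/du[sqrt(2)*(3*u + 4)**(3/2)/3] = 3*sqrt(2)*sqrt(3*u + 4)/2 = f(u).

F(u) = sqrt(2)*(3*u + 4)**(3/2)/3 + C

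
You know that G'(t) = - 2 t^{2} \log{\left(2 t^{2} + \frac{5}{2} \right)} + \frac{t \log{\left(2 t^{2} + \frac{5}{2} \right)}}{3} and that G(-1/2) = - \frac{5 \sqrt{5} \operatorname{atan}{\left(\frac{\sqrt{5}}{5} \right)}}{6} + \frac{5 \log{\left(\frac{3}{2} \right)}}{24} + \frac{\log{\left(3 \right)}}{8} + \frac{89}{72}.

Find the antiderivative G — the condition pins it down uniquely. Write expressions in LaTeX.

G(t) = - \frac{2 t^{3} \log{\left(2 t^{2} + \frac{5}{2} \right)}}{3} + \frac{4 t^{3}}{9} + \frac{t^{2} \log{\left(2 t^{2} + \frac{5}{2} \right)}}{6} - \frac{t^{2}}{6} - \frac{5 t}{3} + \frac{5 \log{\left(t^{2} + \frac{5}{4} \right)}}{24} + \frac{5 \sqrt{5} \operatorname{atan}{\left(\frac{2 \sqrt{5} t}{5} \right)}}{6} + \frac{1}{2}

Integrate term by term and add the pieces.
A general antiderivative is \frac{4 t^{3}}{9} - \frac{t^{2}}{6} - \frac{5 t}{3} + \left(- \frac{2 t^{3}}{3} + \frac{t^{2}}{6}\right) \log{\left(2 t^{2} + \frac{5}{2} \right)} + \frac{5 \log{\left(t^{2} + \frac{5}{4} \right)}}{24} + \frac{5 \sqrt{5} \operatorname{atan}{\left(\frac{2 \sqrt{5} t}{5} \right)}}{6} + C.
The condition gives C = - \frac{5 \sqrt{5} \operatorname{atan}{\left(\frac{\sqrt{5}}{5} \right)}}{6} + \frac{5 \log{\left(\frac{3}{2} \right)}}{24} + \frac{\log{\left(3 \right)}}{8} + \frac{89}{72} - (- \frac{5 \sqrt{5} \operatorname{atan}{\left(\frac{\sqrt{5}}{5} \right)}}{6} + \frac{5 \log{\left(\frac{3}{2} \right)}}{24} + \frac{\log{\left(3 \right)}}{8} + \frac{53}{72}) = \frac{1}{2}.
So G(t) = - \frac{2 t^{3} \log{\left(2 t^{2} + \frac{5}{2} \right)}}{3} + \frac{4 t^{3}}{9} + \frac{t^{2} \log{\left(2 t^{2} + \frac{5}{2} \right)}}{6} - \frac{t^{2}}{6} - \frac{5 t}{3} + \frac{5 \log{\left(t^{2} + \frac{5}{4} \right)}}{24} + \frac{5 \sqrt{5} \operatorname{atan}{\left(\frac{2 \sqrt{5} t}{5} \right)}}{6} + \frac{1}{2}.
Check: d/dt[- \frac{2 t^{3} \log{\left(2 t^{2} + \frac{5}{2} \right)}}{3} + \frac{4 t^{3}}{9} + \frac{t^{2} \log{\left(2 t^{2} + \frac{5}{2} \right)}}{6} - \frac{t^{2}}{6} - \frac{5 t}{3} + \frac{5 \log{\left(t^{2} + \frac{5}{4} \right)}}{24} + \frac{5 \sqrt{5} \operatorname{atan}{\left(\frac{2 \sqrt{5} t}{5} \right)}}{6} + \frac{1}{2}] = - 2 t^{2} \log{\left(2 t^{2} + \frac{5}{2} \right)} + \frac{t \log{\left(2 t^{2} + \frac{5}{2} \right)}}{3} = G'(t).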